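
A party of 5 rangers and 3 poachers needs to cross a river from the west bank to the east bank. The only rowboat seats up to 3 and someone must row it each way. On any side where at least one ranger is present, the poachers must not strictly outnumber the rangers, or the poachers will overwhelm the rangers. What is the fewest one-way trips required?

Counting alone: each trip to the east bank takes at most 3 across and each return brings at least 1 back, so after t trips out (and t−1 returns) at most 3t − (t−1) of the 8 are across; that first reaches 8 at t = 4, so at least 7 crossings are needed.
The plan below uses exactly 7 crossings, so it is optimal:
1. 2 poachers → the east bank.  (the west bank: 5R 1P; the east bank: 0R 2P)
2. 1 poacher ← the west bank.  (the west bank: 5R 2P; the east bank: 0R 1P)
3. 2 rangers and 1 poacher → the east bank.  (the west bank: 3R 1P; the east bank: 2R 2P)
4. 1 poacher ← the west bank.  (the west bank: 3R 2P; the east bank: 2R 1P)
5. 1 ranger and 2 poachers → the east bank.  (the west bank: 2R 0P; the east bank: 3R 3P)
6. 1 poacher ← the west bank.  (the west bank: 2R 1P; the east bank: 3R 2P)
7. 2 rangers and 1 poacher → the east bank.  (the west bank: 0R 0P; the east bank: 5R 3P)

7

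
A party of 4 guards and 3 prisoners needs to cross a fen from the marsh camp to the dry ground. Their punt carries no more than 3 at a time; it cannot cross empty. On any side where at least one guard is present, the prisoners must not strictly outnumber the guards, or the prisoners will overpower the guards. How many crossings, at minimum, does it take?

Counting alone: each trip to the dry ground takes at most 3 across and each return brings at least 1 back, so after t trips out (and t−1 returns) at most 3t − (t−1) of the 7 are across; that first reaches 7 at t = 3, so at least 5 crossings are needed.
The plan below uses exactly 5 crossings, so it is optimal:
1. 3 prisoners → the dry ground.  (the marsh camp: 4G 0P; the dry ground: 0G 3P)
2. 1 prisoner ← the marsh camp.  (the marsh camp: 4G 1P; the dry ground: 0G 2P)
3. 3 guards → the dry ground.  (the marsh camp: 1G 1P; the dry ground: 3G 2P)
4. 1 guard ← the marsh camp.  (the marsh camp: 2G 1P; the dry ground: 2G 2P)
5. 2 guards and 1 prisoner → the dry ground.  (the marsh camp: 0G 0P; the dry ground: 4G 3P)

5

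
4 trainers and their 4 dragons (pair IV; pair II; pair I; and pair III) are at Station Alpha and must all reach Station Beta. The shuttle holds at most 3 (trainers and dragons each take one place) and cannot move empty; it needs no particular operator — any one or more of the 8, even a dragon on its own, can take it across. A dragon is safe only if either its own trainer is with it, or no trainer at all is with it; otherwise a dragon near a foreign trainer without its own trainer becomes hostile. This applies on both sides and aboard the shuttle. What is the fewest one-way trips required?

9

Counting alone: each trip to Station Beta takes at most 3 across and each return brings at least 1 back, so after t trips out (and t−1 returns) at most 3t − (t−1) of the 8 are across; that first reaches 8 at t = 4, so at least 7 crossings are needed.
The safety rule pushes this higher. Following every safe sequence of crossings, the most of the 8 that can be at Station Beta as the shuttle arrives there on crossing 7 is 7 — never all 8.
So no plan with fewer than 9 crossings exists, and this one achieves 9:
1. dragon IV and trainer IV cross → Station Beta.
2. trainer IV crosses ← Station Alpha.
3. dragon II, trainer II, and trainer IV cross → Station Beta.
4. dragon IV and trainer IV cross ← Station Alpha.
5. trainer I, trainer III, and trainer IV cross → Station Beta.
6. dragon II crosses ← Station Alpha.
7. dragon II and dragon IV cross → Station Beta.
8. dragon IV crosses ← Station Alpha.
9. dragon I, dragon III, and dragon IV cross → Station Beta.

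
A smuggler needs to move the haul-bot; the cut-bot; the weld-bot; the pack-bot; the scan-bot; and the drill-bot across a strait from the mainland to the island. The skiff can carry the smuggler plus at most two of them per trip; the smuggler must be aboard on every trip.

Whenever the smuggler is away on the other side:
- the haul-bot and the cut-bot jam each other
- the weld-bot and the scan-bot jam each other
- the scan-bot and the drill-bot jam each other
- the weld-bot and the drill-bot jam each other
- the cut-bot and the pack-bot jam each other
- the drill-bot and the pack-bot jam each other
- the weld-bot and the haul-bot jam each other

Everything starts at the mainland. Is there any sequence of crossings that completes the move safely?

No

Whatever the first load, the items left behind include a forbidden pair without the smuggler. No opening move is safe, so no plan exists.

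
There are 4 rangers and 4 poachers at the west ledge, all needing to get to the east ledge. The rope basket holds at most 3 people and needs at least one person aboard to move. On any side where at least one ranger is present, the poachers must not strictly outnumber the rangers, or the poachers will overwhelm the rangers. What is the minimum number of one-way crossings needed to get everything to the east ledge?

9

Counting alone: each trip to the east ledge takes at most 3 across and each return brings at least 1 back, so after t trips out (and t−1 returns) at most 3t − (t−1) of the 8 are across; that first reaches 8 at t = 4, so at least 7 crossings are needed.
The safety rule pushes this higher. Following every safe sequence of crossings, the most of the 8 that can be at the east ledge as the rope basket arrives there on crossing 7 is 7 — never all 8.
So no plan with fewer than 9 crossings exists, and this one achieves 9:
1. 2 poachers → the east ledge.  (the west ledge: 4R 2P; the east ledge: 0R 2P)
2. 1 poacher ← the west ledge.  (the west ledge: 4R 3P; the east ledge: 0R 1P)
3. 3 poachers → the east ledge.  (the west ledge: 4R 0P; the east ledge: 0R 4P)
4. 1 poacher ← the west ledge.  (the west ledge: 4R 1P; the east ledge: 0R 3P)
5. 3 rangers → the east ledge.  (the west ledge: 1R 1P; the east ledge: 3R 3P)
6. 1 ranger and 1 poacher ← the west ledge.  (the west ledge: 2R 2P; the east ledge: 2R 2P)
7. 2 rangers → the east ledge.  (the west ledge: 0R 2P; the east ledge: 4R 2P)
8. 1 poacher ← the west ledge.  (the west ledge: 0R 3P; the east ledge: 4R 1P)
9. 3 poachers → the east ledge.  (the west ledge: 0R 0P; the east ledge: 4R 4P)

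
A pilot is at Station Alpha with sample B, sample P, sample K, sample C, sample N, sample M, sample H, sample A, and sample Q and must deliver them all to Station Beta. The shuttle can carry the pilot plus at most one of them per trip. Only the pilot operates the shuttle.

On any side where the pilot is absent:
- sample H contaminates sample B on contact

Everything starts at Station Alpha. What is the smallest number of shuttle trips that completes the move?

17

Counting alone: the pilot can take at most 1 across per trip to Station Beta, so moving all 9 needs at least 9 loaded trips out, with a return between consecutive ones — at least 17 crossings.
The plan below uses exactly 17 crossings, so it is optimal:
1. Pilot goes to Station Beta with sample B.  [Station Alpha: sample A, sample C, sample H, sample K, sample M, sample N, sample P, sample Q | Station Beta: sample B]
2. Pilot goes back to Station Alpha alone.  [Station Alpha: sample A, sample C, sample H, sample K, sample M, sample N, sample P, sample Q | Station Beta: sample B]
3. Pilot goes to Station Beta with sample P.  [Station Alpha: sample A, sample C, sample H, sample K, sample M, sample N, sample Q | Station Beta: sample B, sample P]
4. Pilot goes back to Station Alpha alone.  [Station Alpha: sample A, sample C, sample H, sample K, sample M, sample N, sample Q | Station Beta: sample B, sample P]
5. Pilot goes to Station Beta with sample K.  [Station Alpha: sample A, sample C, sample H, sample M, sample N, sample Q | Station Beta: sample B, sample K, sample P]
6. Pilot goes back to Station Alpha alone.  [Station Alpha: sample A, sample C, sample H, sample M, sample N, sample Q | Station Beta: sample B, sample K, sample P]
7. Pilot goes to Station Beta with sample C.  [Station Alpha: sample A, sample H, sample M, sample N, sample Q | Station Beta: sample B, sample C, sample K, sample P]
8. Pilot goes back to Station Alpha alone.  [Station Alpha: sample A, sample H, sample M, sample N, sample Q | Station Beta: sample B, sample C, sample K, sample P]
9. Pilot goes to Station Beta with sample N.  [Station Alpha: sample A, sample H, sample M, sample Q | Station Beta: sample B, sample C, sample K, sample N, sample P]
10. Pilot goes back to Station Alpha alone.  [Station Alpha: sample A, sample H, sample M, sample Q | Station Beta: sample B, sample C, sample K, sample N, sample P]
11. Pilot goes to Station Beta with sample M.  [Station Alpha: sample A, sample H, sample Q | Station Beta: sample B, sample C, sample K, sample M, sample N, sample P]
12. Pilot goes back to Station Alpha alone.  [Station Alpha: sample A, sample H, sample Q | Station Beta: sample B, sample C, sample K, sample M, sample N, sample P]
13. Pilot goes to Station Beta with sample A.  [Station Alpha: sample H, sample Q | Station Beta: sample A, sample B, sample C, sample K, sample M, sample N, sample P]
14. Pilot goes back to Station Alpha alone.  [Station Alpha: sample H, sample Q | Station Beta: sample A, sample B, sample C, sample K, sample M, sample N, sample P]
15. Pilot goes to Station Beta with sample Q.  [Station Alpha: sample H | Station Beta: sample A, sample B, sample C, sample K, sample M, sample N, sample P, sample Q]
16. Pilot goes back to Station Alpha alone.  [Station Alpha: sample H | Station Beta: sample A, sample B, sample C, sample K, sample M, sample N, sample P, sample Q]
17. Pilot goes to Station Beta with sample H.  [Station Alpha: — | Station Beta: sample A, sample B, sample C, sample H, sample K, sample M, sample N, sample P, sample Q]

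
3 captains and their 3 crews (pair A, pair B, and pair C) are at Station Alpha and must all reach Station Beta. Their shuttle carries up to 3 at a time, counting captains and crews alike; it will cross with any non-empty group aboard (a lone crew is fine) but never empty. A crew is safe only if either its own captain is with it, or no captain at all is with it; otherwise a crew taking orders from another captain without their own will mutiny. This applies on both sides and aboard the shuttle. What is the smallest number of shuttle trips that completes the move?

5

Counting alone: each trip to Station Beta takes at most 3 across and each return brings at least 1 back, so after t trips out (and t−1 returns) at most 3t − (t−1) of the 6 are across; that first reaches 6 at t = 3, so at least 5 crossings are needed.
The plan below uses exactly 5 crossings, so it is optimal:
1. captain A and crew A cross → Station Beta.
2. captain A crosses ← Station Alpha.
3. captain A, captain B, and captain C cross → Station Beta.
4. crew A crosses ← Station Alpha.
5. crew A, crew B, and crew C cross → Station Beta.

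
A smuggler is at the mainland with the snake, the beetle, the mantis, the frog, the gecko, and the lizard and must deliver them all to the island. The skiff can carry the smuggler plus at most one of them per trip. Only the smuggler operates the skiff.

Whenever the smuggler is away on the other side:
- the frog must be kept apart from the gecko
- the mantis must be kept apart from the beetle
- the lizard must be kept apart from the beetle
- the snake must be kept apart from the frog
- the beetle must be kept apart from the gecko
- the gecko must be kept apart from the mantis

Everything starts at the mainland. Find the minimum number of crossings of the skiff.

impossible

Whatever the first load, the items left behind include a forbidden pair without the smuggler. No opening move is safe, so no plan exists.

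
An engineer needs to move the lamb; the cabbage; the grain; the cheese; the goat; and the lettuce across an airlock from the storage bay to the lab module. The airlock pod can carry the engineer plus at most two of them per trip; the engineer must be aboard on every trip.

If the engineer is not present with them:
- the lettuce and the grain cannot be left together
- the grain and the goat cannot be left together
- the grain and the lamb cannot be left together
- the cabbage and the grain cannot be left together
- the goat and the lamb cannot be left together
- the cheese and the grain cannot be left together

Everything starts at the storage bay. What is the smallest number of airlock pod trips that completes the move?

9

Counting alone: the engineer can take at most 2 across per trip to the lab module, so moving all 6 needs at least 3 loaded trips out, with a return between consecutive ones — at least 5 crossings.
The safety rule pushes this higher. Following every safe sequence of crossings, the most of the 6 that can be at the lab module as the airlock pod arrives there on crossings 5, 7 is 4, 5 respectively — never all 6.
So no plan with fewer than 9 crossings exists, and this one achieves 9:
1. Engineer goes to the lab module with the grain and the lamb.
2. Engineer goes back to the storage bay with the lamb.
3. Engineer goes to the lab module with the cabbage and the lamb.
4. Engineer goes back to the storage bay with the grain.
5. Engineer goes to the lab module with the cheese and the grain.
6. Engineer goes back to the storage bay with the grain.
7. Engineer goes to the lab module with the grain and the lettuce.
8. Engineer goes back to the storage bay with the grain.
9. Engineer goes to the lab module with the goat and the grain.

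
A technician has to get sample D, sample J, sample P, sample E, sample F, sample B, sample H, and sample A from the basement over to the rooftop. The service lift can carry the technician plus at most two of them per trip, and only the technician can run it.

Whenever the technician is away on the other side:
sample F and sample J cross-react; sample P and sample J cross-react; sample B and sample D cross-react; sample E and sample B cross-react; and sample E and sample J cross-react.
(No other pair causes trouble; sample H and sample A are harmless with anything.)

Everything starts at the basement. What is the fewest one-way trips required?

Counting alone: the technician can take at most 2 across per trip to the rooftop, so moving all 8 needs at least 4 loaded trips out, with a return between consecutive ones — at least 7 crossings.
The safety rule pushes this higher. Following every safe sequence of crossings, the most of the 8 that can be at the rooftop as the service lift arrives there on crossing 7 is 7 — never all 8.
So no plan with fewer than 9 crossings exists, and this one achieves 9:
1. Technician goes to the rooftop with sample B and sample J.  [the basement: sample A, sample D, sample E, sample F, sample H, sample P | the rooftop: sample B, sample J]
2. Technician goes back to the basement alone.  [the basement: sample A, sample D, sample E, sample F, sample H, sample P | the rooftop: sample B, sample J]
3. Technician goes to the rooftop with sample D and sample P.  [the basement: sample A, sample E, sample F, sample H | the rooftop: sample B, sample D, sample J, sample P]
4. Technician goes back to the basement with sample B and sample J.  [the basement: sample A, sample B, sample E, sample F, sample H, sample J | the rooftop: sample D, sample P]
5. Technician goes to the rooftop with sample E and sample F.  [the basement: sample A, sample B, sample H, sample J | the rooftop: sample D, sample E, sample F, sample P]
6. Technician goes back to the basement alone.  [the basement: sample A, sample B, sample H, sample J | the rooftop: sample D, sample E, sample F, sample P]
7. Technician goes to the rooftop with sample A and sample H.  [the basement: sample B, sample J | the rooftop: sample A, sample D, sample E, sample F, sample H, sample P]
8. Technician goes back to the basement alone.  [the basement: sample B, sample J | the rooftop: sample A, sample D, sample E, sample F, sample H, sample P]
9. Technician goes to the rooftop with sample B and sample J.  [the basement: — | the rooftop: sample A, sample B, sample D, sample E, sample F, sample H, sample J, sample P]

9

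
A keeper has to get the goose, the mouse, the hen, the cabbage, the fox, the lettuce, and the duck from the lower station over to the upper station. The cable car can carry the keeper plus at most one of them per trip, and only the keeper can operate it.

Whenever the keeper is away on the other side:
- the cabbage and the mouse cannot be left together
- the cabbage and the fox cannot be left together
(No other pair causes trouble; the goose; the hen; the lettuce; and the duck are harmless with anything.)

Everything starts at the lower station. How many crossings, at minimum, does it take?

15

Counting alone: the keeper can take at most 1 across per trip to the upper station, so moving all 7 needs at least 7 loaded trips out, with a return between consecutive ones — at least 13 crossings.
The safety rule pushes this higher. Following every safe sequence of crossings, the most of the 7 that can be at the upper station as the cable car arrives there on crossing 13 is 6 — never all 7.
So no plan with fewer than 15 crossings exists, and this one achieves 15:
1. Keeper goes to the upper station with the cabbage.
2. Keeper goes back to the lower station alone.
3. Keeper goes to the upper station with the goose.
4. Keeper goes back to the lower station alone.
5. Keeper goes to the upper station with the mouse.
6. Keeper goes back to the lower station with the cabbage.
7. Keeper goes to the upper station with the fox.
8. Keeper goes back to the lower station alone.
9. Keeper goes to the upper station with the hen.
10. Keeper goes back to the lower station alone.
11. Keeper goes to the upper station with the lettuce.
12. Keeper goes back to the lower station alone.
13. Keeper goes to the upper station with the duck.
14. Keeper goes back to the lower station alone.
15. Keeper goes to the upper station with the cabbage.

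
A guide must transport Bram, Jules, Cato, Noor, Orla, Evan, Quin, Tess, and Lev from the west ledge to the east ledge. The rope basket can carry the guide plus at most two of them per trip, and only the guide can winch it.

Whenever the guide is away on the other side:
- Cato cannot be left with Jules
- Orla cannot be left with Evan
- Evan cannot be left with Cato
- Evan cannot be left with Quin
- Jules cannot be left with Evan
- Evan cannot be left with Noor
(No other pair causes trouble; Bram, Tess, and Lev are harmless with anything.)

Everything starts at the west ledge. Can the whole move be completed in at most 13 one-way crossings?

Counting alone: the guide can take at most 2 across per trip to the east ledge, so moving all 9 needs at least 5 loaded trips out, with a return between consecutive ones — at least 9 crossings.
The safety rule pushes this higher. Following every safe sequence of crossings, the most of the 9 that can be at the east ledge as the rope basket arrives there on crossings 9, 11, 13 is 6, 7, 8 respectively — never all 9.
So the move cannot be finished within 13 crossings. (The shortest complete plan takes 15:)
1. Guide goes to the east ledge with Evan and Jules.
2. Guide goes back to the west ledge with Jules.
3. Guide goes to the east ledge with Bram and Jules.
4. Guide goes back to the west ledge with Jules.
5. Guide goes to the east ledge with Jules and Noor.
6. Guide goes back to the west ledge with Evan.
7. Guide goes to the east ledge with Evan and Orla.
8. Guide goes back to the west ledge with Evan.
9. Guide goes to the east ledge with Cato and Quin.
10. Guide goes back to the west ledge with Jules.
11. Guide goes to the east ledge with Jules and Tess.
12. Guide goes back to the west ledge with Jules.
13. Guide goes to the east ledge with Jules and Lev.
14. Guide goes back to the west ledge with Jules.
15. Guide goes to the east ledge with Evan and Jules.

No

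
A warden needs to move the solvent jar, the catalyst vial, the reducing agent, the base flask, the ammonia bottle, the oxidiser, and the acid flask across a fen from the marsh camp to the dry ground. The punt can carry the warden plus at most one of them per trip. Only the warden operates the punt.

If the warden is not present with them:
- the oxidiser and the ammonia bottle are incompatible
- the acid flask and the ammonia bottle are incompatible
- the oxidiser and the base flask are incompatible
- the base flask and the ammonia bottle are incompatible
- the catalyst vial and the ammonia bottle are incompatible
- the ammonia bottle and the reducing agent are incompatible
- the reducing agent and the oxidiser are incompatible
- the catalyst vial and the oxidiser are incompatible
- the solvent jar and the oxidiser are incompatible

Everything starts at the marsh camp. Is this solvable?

Whatever the first load, the items left behind include a forbidden pair without the warden. No opening move is safe, so no plan exists.

No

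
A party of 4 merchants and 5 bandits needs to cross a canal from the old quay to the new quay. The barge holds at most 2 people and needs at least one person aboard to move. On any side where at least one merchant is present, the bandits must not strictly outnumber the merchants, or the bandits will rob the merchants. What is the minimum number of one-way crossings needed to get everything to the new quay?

The bandits already outnumber the merchants at the old quay before anyone moves, so the starting position itself is disallowed.

impossible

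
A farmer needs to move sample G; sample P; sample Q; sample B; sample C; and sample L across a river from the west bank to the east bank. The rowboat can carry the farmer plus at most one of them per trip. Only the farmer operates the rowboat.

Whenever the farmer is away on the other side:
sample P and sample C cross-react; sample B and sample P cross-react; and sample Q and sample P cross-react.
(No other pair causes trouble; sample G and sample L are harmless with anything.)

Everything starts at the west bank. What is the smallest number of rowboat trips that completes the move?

Following every safe sequence of crossings from the start, the most of the 6 that can be at the east bank as the rowboat arrives there on crossings 1, 3, 5, 7 is 1, 2, 3, 4 respectively; the best ever achieved is 4 of 6.
From crossing 9 on, no configuration arises that was not already reachable earlier: only 36 distinct safe configurations (who is on which side, and where the rowboat is) can ever be reached, none of them has everyone across, and every continuation just revisits them. So no valid plan exists.

impossible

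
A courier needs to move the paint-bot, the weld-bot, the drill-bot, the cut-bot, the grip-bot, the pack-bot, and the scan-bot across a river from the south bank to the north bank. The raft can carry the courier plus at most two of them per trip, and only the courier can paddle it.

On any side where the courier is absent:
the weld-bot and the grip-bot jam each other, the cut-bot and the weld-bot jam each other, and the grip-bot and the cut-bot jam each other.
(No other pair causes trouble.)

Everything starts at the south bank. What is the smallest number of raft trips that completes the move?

Counting alone: the courier can take at most 2 across per trip to the north bank, so moving all 7 needs at least 4 loaded trips out, with a return between consecutive ones — at least 7 crossings.
The safety rule pushes this higher. Following every safe sequence of crossings, the most of the 7 that can be at the north bank as the raft arrives there on crossings 7, 9 is 5, 6 respectively — never all 7.
So no plan with fewer than 11 crossings exists, and this one achieves 11:
1. Courier goes to the north bank with the cut-bot and the weld-bot.  [the south bank: the drill-bot, the grip-bot, the pack-bot, the paint-bot, the scan-bot | the north bank: the cut-bot, the weld-bot]
2. Courier goes back to the south bank with the weld-bot.  [the south bank: the drill-bot, the grip-bot, the pack-bot, the paint-bot, the scan-bot, the weld-bot | the north bank: the cut-bot]
3. Courier goes to the north bank with the paint-bot and the weld-bot.  [the south bank: the drill-bot, the grip-bot, the pack-bot, the scan-bot | the north bank: the cut-bot, the paint-bot, the weld-bot]
4. Courier goes back to the south bank with the weld-bot.  [the south bank: the drill-bot, the grip-bot, the pack-bot, the scan-bot, the weld-bot | the north bank: the cut-bot, the paint-bot]
5. Courier goes to the north bank with the drill-bot and the weld-bot.  [the south bank: the grip-bot, the pack-bot, the scan-bot | the north bank: the cut-bot, the drill-bot, the paint-bot, the weld-bot]
6. Courier goes back to the south bank with the weld-bot.  [the south bank: the grip-bot, the pack-bot, the scan-bot, the weld-bot | the north bank: the cut-bot, the drill-bot, the paint-bot]
7. Courier goes to the north bank with the pack-bot and the weld-bot.  [the south bank: the grip-bot, the scan-bot | the north bank: the cut-bot, the drill-bot, the pack-bot, the paint-bot, the weld-bot]
8. Courier goes back to the south bank with the weld-bot.  [the south bank: the grip-bot, the scan-bot, the weld-bot | the north bank: the cut-bot, the drill-bot, the pack-bot, the paint-bot]
9. Courier goes to the north bank with the scan-bot and the weld-bot.  [the south bank: the grip-bot | the north bank: the cut-bot, the drill-bot, the pack-bot, the paint-bot, the scan-bot, the weld-bot]
10. Courier goes back to the south bank with the weld-bot.  [the south bank: the grip-bot, the weld-bot | the north bank: the cut-bot, the drill-bot, the pack-bot, the paint-bot, the scan-bot]
11. Courier goes to the north bank with the grip-bot and the weld-bot.  [the south bank: — | the north bank: the cut-bot, the drill-bot, the grip-bot, the pack-bot, the paint-bot, the scan-bot, the weld-bot]

11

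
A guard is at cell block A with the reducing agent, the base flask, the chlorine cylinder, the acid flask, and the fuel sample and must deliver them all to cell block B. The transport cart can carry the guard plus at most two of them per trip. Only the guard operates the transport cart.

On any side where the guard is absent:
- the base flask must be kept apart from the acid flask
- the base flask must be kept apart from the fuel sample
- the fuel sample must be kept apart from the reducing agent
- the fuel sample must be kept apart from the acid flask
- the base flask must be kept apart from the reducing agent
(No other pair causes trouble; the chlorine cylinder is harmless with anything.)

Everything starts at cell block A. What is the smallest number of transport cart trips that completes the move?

Counting alone: the guard can take at most 2 across per trip to cell block B, so moving all 5 needs at least 3 loaded trips out, with a return between consecutive ones — at least 5 crossings.
The safety rule pushes this higher. Following every safe sequence of crossings, the most of the 5 that can be at cell block B as the transport cart arrives there on crossing 5 is 4 — never all 5.
So no plan with fewer than 7 crossings exists, and this one achieves 7:
1. Guard goes to cell block B with the base flask and the fuel sample.
2. Guard goes back to cell block A with the base flask.
3. Guard goes to cell block B with the acid flask and the reducing agent.
4. Guard goes back to cell block A with the fuel sample.
5. Guard goes to cell block B with the base flask and the chlorine cylinder.
6. Guard goes back to cell block A with the base flask.
7. Guard goes to cell block B with the base flask and the fuel sample.

7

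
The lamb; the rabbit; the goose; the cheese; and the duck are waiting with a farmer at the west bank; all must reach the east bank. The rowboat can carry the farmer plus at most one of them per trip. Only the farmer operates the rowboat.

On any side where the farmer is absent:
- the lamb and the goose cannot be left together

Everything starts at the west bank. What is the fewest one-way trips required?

9

Counting alone: the farmer can take at most 1 across per trip to the east bank, so moving all 5 needs at least 5 loaded trips out, with a return between consecutive ones — at least 9 crossings.
The plan below uses exactly 9 crossings, so it is optimal:
1. Farmer goes to the east bank with the lamb.
2. Farmer goes back to the west bank alone.
3. Farmer goes to the east bank with the rabbit.
4. Farmer goes back to the west bank alone.
5. Farmer goes to the east bank with the cheese.
6. Farmer goes back to the west bank alone.
7. Farmer goes to the east bank with the duck.
8. Farmer goes back to the west bank alone.
9. Farmer goes to the east bank with the goose.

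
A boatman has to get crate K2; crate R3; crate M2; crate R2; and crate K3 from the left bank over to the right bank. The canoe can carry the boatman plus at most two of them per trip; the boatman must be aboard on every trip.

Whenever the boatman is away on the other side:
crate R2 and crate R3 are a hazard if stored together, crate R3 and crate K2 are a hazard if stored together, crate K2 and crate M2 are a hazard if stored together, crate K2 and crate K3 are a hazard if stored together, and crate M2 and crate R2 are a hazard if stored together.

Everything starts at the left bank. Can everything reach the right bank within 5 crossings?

No

Counting alone: the boatman can take at most 2 across per trip to the right bank, so moving all 5 needs at least 3 loaded trips out, with a return between consecutive ones — at least 5 crossings.
The safety rule pushes this higher. Following every safe sequence of crossings, the most of the 5 that can be at the right bank as the canoe arrives there on crossing 5 is 4 — never all 5.
So the move cannot be finished within 5 crossings. (The shortest complete plan takes 7:)
1. Boatman goes to the right bank with crate K2 and crate R2.
2. Boatman goes back to the left bank alone.
3. Boatman goes to the right bank with crate R3.
4. Boatman goes back to the left bank with crate K2 and crate R2.
5. Boatman goes to the right bank with crate K3 and crate M2.
6. Boatman goes back to the left bank alone.
7. Boatman goes to the right bank with crate K2 and crate R2.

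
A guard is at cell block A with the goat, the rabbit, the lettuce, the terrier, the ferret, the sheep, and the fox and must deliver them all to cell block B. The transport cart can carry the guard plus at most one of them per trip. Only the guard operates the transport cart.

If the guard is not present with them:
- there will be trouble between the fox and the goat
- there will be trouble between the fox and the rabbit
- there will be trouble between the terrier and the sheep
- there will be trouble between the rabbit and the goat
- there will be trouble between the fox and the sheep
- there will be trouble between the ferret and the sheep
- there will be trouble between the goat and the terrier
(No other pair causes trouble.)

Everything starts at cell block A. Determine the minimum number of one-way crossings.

impossible

Whatever the first load, the items left behind include a forbidden pair without the guard. No opening move is safe, so no plan exists.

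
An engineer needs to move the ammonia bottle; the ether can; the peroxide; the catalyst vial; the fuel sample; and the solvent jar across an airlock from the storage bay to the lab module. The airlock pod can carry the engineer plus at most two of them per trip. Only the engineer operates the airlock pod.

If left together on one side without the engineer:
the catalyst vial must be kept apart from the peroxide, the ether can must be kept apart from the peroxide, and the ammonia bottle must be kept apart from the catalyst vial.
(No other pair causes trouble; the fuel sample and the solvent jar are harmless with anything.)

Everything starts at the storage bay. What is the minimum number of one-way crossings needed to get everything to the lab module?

5

Counting alone: the engineer can take at most 2 across per trip to the lab module, so moving all 6 needs at least 3 loaded trips out, with a return between consecutive ones — at least 5 crossings.
The plan below uses exactly 5 crossings, so it is optimal:
1. Engineer goes to the lab module with the ammonia bottle and the peroxide.  [the storage bay: the catalyst vial, the ether can, the fuel sample, the solvent jar | the lab module: the ammonia bottle, the peroxide]
2. Engineer goes back to the storage bay alone.  [the storage bay: the catalyst vial, the ether can, the fuel sample, the solvent jar | the lab module: the ammonia bottle, the peroxide]
3. Engineer goes to the lab module with the fuel sample and the solvent jar.  [the storage bay: the catalyst vial, the ether can | the lab module: the ammonia bottle, the fuel sample, the peroxide, the solvent jar]
4. Engineer goes back to the storage bay alone.  [the storage bay: the catalyst vial, the ether can | the lab module: the ammonia bottle, the fuel sample, the peroxide, the solvent jar]
5. Engineer goes to the lab module with the catalyst vial and the ether can.  [the storage bay: — | the lab module: the ammonia bottle, the catalyst vial, the ether can, the fuel sample, the peroxide, the solvent jar]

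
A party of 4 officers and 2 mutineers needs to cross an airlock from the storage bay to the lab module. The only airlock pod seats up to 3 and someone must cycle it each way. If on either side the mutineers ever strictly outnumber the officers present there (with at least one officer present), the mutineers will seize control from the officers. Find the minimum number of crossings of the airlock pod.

5

Counting alone: each trip to the lab module takes at most 3 across and each return brings at least 1 back, so after t trips out (and t−1 returns) at most 3t − (t−1) of the 6 are across; that first reaches 6 at t = 3, so at least 5 crossings are needed.
The plan below uses exactly 5 crossings, so it is optimal:
1. 2 mutineers → the lab module.  (the storage bay: 4O 0M; the lab module: 0O 2M)
2. 1 mutineer ← the storage bay.  (the storage bay: 4O 1M; the lab module: 0O 1M)
3. 2 officers and 1 mutineer → the lab module.  (the storage bay: 2O 0M; the lab module: 2O 2M)
4. 1 mutineer ← the storage bay.  (the storage bay: 2O 1M; the lab module: 2O 1M)
5. 2 officers and 1 mutineer → the lab module.  (the storage bay: 0O 0M; the lab module: 4O 2M)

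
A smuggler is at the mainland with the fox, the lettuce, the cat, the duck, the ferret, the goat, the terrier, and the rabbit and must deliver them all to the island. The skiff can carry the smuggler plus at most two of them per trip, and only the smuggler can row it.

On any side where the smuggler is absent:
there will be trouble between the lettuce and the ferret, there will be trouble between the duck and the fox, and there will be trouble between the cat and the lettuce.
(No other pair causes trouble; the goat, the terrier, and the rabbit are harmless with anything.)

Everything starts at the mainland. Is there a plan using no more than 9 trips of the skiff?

Yes — this plan uses 9 crossings (≤ 9):
1. Smuggler goes to the island with the fox and the lettuce.  [the mainland: the cat, the duck, the ferret, the goat, the rabbit, the terrier | the island: the fox, the lettuce]
2. Smuggler goes back to the mainland alone.  [the mainland: the cat, the duck, the ferret, the goat, the rabbit, the terrier | the island: the fox, the lettuce]
3. Smuggler goes to the island with the cat.  [the mainland: the duck, the ferret, the goat, the rabbit, the terrier | the island: the cat, the fox, the lettuce]
4. Smuggler goes back to the mainland with the lettuce.  [the mainland: the duck, the ferret, the goat, the lettuce, the rabbit, the terrier | the island: the cat, the fox]
5. Smuggler goes to the island with the ferret and the goat.  [the mainland: the duck, the lettuce, the rabbit, the terrier | the island: the cat, the ferret, the fox, the goat]
6. Smuggler goes back to the mainland alone.  [the mainland: the duck, the lettuce, the rabbit, the terrier | the island: the cat, the ferret, the fox, the goat]
7. Smuggler goes to the island with the rabbit and the terrier.  [the mainland: the duck, the lettuce | the island: the cat, the ferret, the fox, the goat, the rabbit, the terrier]
8. Smuggler goes back to the mainland alone.  [the mainland: the duck, the lettuce | the island: the cat, the ferret, the fox, the goat, the rabbit, the terrier]
9. Smuggler goes to the island with the duck and the lettuce.  [the mainland: — | the island: the cat, the duck, the ferret, the fox, the goat, the lettuce, the rabbit, the terrier]

Yes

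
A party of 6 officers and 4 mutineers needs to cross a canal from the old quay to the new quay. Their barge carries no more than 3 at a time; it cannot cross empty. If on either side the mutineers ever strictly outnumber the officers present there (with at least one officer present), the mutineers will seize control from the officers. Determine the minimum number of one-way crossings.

9

Counting alone: each trip to the new quay takes at most 3 across and each return brings at least 1 back, so after t trips out (and t−1 returns) at most 3t − (t−1) of the 10 are across; that first reaches 10 at t = 5, so at least 9 crossings are needed.
The plan below uses exactly 9 crossings, so it is optimal:
1. 2 mutineers → the new quay.  (the old quay: 6O 2M; the new quay: 0O 2M)
2. 1 mutineer ← the old quay.  (the old quay: 6O 3M; the new quay: 0O 1M)
3. 3 mutineers → the new quay.  (the old quay: 6O 0M; the new quay: 0O 4M)
4. 1 mutineer ← the old quay.  (the old quay: 6O 1M; the new quay: 0O 3M)
5. 3 officers → the new quay.  (the old quay: 3O 1M; the new quay: 3O 3M)
6. 1 mutineer ← the old quay.  (the old quay: 3O 2M; the new quay: 3O 2M)
7. 1 officer and 2 mutineers → the new quay.  (the old quay: 2O 0M; the new quay: 4O 4M)
8. 1 mutineer ← the old quay.  (the old quay: 2O 1M; the new quay: 4O 3M)
9. 2 officers and 1 mutineer → the new quay.  (the old quay: 0O 0M; the new quay: 6O 4M)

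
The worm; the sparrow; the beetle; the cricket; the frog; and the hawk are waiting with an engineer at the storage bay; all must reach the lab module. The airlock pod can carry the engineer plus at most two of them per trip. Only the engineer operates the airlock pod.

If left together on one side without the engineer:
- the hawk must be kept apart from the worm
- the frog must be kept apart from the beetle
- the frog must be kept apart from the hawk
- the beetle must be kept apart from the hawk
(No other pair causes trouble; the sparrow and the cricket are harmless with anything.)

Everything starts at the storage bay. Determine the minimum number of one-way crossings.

9

Counting alone: the engineer can take at most 2 across per trip to the lab module, so moving all 6 needs at least 3 loaded trips out, with a return between consecutive ones — at least 5 crossings.
The safety rule pushes this higher. Following every safe sequence of crossings, the most of the 6 that can be at the lab module as the airlock pod arrives there on crossings 5, 7 is 4, 5 respectively — never all 6.
So no plan with fewer than 9 crossings exists, and this one achieves 9:
1. Engineer goes to the lab module with the beetle and the hawk.
2. Engineer goes back to the storage bay with the beetle.
3. Engineer goes to the lab module with the beetle and the worm.
4. Engineer goes back to the storage bay with the hawk.
5. Engineer goes to the lab module with the frog and the sparrow.
6. Engineer goes back to the storage bay with the beetle.
7. Engineer goes to the lab module with the beetle and the cricket.
8. Engineer goes back to the storage bay with the beetle.
9. Engineer goes to the lab module with the beetle and the hawk.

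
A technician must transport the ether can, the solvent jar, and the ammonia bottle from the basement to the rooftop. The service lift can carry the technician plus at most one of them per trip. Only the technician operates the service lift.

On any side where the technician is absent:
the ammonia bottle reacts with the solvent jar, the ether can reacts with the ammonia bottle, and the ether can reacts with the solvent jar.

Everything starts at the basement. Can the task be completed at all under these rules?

Whatever the first load, the items left behind include a forbidden pair without the technician. No opening move is safe, so no plan exists.

No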